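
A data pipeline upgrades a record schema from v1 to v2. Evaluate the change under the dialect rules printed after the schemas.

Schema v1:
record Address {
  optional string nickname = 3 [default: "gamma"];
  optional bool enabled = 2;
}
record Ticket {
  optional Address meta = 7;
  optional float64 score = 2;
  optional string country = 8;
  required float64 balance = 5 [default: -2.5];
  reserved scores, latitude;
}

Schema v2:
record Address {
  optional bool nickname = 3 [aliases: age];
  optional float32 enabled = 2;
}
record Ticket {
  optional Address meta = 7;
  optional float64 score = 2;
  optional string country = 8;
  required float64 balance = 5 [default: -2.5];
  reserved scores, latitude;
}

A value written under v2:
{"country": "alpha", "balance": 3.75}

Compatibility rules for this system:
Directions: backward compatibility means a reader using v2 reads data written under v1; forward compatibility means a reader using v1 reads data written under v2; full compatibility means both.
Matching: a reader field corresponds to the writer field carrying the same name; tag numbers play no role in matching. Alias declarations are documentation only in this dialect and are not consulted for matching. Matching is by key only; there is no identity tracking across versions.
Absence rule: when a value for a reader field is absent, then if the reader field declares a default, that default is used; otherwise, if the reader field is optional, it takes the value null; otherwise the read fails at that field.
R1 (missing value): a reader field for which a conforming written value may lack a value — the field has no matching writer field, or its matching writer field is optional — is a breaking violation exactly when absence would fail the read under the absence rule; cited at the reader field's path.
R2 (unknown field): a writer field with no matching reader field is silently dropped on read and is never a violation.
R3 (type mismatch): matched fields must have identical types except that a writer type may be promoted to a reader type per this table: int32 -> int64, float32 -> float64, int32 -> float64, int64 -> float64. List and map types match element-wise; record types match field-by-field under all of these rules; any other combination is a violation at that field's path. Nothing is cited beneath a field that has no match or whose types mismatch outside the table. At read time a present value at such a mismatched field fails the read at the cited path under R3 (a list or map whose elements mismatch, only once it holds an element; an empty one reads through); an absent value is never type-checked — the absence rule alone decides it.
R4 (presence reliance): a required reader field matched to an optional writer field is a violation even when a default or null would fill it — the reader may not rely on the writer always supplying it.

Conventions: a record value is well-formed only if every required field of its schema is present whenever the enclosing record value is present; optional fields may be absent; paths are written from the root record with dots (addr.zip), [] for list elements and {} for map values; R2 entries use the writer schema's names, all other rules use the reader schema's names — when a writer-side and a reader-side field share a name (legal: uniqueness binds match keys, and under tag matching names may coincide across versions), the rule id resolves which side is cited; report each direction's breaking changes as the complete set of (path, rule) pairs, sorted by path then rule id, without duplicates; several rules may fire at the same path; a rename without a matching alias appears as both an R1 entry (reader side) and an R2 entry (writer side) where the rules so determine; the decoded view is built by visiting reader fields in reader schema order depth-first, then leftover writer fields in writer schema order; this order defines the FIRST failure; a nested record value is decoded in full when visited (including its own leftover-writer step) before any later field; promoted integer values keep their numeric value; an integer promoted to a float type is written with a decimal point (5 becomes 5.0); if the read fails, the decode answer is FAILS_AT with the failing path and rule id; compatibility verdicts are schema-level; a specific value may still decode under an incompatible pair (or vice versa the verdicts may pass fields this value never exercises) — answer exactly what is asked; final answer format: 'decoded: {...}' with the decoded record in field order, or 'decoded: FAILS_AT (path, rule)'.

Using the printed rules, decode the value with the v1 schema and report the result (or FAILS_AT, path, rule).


arrows below run writer -> reader for Ticket
migrating the Ticket value to v1:
  meta := null (not supplied -> null)
  score := null (not supplied -> null)
  country := "alpha"
  balance := 3.75
  => decoded: {"meta": null, "score": null, "country": "alpha", "balance": 3.75}
remaining Ticket differences; none change what is asked:
  field nickname in record Address: type string changed to bool (its default is dropped) -> shifts the Ticket verdicts, not this decode
  field enabled in record Address: type bool changed to float32 -> shifts the Ticket verdicts, not this decode

decoded: {"meta": null, "score": null, "country": "alpha", "balance": 3.75}


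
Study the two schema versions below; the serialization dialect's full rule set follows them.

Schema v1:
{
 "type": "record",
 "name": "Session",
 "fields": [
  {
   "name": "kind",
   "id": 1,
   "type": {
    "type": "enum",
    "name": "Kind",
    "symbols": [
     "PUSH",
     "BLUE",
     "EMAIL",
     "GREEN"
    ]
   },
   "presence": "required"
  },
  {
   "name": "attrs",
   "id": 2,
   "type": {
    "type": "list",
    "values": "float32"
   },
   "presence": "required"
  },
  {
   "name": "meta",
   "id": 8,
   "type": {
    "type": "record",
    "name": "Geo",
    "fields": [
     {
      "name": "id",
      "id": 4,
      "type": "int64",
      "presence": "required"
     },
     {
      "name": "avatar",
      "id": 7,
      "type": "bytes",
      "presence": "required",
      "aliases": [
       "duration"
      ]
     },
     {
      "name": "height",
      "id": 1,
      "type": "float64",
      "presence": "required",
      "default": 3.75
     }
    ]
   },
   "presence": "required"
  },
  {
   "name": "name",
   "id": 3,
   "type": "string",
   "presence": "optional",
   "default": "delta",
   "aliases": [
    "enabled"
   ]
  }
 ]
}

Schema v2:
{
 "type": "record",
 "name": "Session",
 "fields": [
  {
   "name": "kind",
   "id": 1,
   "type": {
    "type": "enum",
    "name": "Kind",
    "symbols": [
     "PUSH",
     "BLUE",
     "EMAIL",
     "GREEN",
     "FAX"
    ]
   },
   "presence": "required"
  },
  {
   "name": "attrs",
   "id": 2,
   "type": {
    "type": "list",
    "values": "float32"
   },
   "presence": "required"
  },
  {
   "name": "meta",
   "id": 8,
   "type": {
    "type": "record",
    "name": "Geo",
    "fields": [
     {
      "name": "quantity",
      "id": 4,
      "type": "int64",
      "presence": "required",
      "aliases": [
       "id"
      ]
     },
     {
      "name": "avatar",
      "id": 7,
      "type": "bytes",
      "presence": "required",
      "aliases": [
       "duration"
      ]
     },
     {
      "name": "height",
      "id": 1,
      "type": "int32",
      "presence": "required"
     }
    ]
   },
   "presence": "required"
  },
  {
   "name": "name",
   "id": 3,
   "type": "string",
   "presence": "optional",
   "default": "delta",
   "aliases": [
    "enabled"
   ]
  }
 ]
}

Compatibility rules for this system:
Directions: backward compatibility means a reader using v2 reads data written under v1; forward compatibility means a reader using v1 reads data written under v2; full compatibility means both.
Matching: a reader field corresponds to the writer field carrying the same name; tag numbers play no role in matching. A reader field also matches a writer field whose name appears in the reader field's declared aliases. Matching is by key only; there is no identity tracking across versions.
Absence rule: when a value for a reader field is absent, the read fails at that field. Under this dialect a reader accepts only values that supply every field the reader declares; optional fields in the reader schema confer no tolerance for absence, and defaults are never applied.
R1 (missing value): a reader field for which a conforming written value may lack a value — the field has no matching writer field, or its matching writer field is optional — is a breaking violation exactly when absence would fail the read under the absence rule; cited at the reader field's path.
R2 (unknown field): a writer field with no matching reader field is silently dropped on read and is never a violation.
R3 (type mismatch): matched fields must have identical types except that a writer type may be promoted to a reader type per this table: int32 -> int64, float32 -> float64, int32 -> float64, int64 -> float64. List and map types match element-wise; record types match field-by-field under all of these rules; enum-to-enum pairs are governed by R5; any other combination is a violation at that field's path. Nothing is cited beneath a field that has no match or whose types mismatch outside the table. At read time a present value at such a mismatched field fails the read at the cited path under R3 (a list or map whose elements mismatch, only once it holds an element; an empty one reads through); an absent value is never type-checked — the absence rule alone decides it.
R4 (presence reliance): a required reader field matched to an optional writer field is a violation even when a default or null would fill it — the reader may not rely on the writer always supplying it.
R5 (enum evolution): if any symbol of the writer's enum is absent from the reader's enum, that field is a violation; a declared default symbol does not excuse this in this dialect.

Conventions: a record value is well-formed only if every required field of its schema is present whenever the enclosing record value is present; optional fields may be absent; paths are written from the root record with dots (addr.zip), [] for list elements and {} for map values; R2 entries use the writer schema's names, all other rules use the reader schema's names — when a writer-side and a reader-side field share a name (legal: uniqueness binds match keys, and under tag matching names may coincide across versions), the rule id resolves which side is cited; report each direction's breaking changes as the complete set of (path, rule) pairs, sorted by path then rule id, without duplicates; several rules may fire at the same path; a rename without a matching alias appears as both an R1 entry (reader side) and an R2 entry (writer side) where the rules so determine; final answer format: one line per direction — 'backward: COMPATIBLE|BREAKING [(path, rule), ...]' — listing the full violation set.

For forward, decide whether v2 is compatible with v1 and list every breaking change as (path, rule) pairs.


forward: BREAKING [(kind, R5), (meta.id, R1), (name, R1)]

the writer's type comes first in each Session pair
forward analysis of Session with v1 as reader and v2 as writer:
  kind: Kind -> Kind, writer required; from kind
  attrs: list<float32> -> list<float32>, writer required; from attrs
  meta: Geo -> Geo, writer required; from meta
  name: string -> string, writer optional; from name
  no writer field matches reader meta.id
  meta.avatar: bytes -> bytes, writer required; from meta.avatar
  meta.height: int32 -> float64, writer required; from meta.height
  writer field meta.quantity has no reader counterpart
  breaking: (kind, R5)
  breaking: (meta.id, R1)
  breaking: (name, R1)
  => forward verdict for Session: BREAKING, 3 violation(s)
the rest of the Session diff is inert for this question:
  field height in record Geo: type float64 changed to int32 (its default is dropped) -> matters only for Session's backward compatibility — outside the asked direction


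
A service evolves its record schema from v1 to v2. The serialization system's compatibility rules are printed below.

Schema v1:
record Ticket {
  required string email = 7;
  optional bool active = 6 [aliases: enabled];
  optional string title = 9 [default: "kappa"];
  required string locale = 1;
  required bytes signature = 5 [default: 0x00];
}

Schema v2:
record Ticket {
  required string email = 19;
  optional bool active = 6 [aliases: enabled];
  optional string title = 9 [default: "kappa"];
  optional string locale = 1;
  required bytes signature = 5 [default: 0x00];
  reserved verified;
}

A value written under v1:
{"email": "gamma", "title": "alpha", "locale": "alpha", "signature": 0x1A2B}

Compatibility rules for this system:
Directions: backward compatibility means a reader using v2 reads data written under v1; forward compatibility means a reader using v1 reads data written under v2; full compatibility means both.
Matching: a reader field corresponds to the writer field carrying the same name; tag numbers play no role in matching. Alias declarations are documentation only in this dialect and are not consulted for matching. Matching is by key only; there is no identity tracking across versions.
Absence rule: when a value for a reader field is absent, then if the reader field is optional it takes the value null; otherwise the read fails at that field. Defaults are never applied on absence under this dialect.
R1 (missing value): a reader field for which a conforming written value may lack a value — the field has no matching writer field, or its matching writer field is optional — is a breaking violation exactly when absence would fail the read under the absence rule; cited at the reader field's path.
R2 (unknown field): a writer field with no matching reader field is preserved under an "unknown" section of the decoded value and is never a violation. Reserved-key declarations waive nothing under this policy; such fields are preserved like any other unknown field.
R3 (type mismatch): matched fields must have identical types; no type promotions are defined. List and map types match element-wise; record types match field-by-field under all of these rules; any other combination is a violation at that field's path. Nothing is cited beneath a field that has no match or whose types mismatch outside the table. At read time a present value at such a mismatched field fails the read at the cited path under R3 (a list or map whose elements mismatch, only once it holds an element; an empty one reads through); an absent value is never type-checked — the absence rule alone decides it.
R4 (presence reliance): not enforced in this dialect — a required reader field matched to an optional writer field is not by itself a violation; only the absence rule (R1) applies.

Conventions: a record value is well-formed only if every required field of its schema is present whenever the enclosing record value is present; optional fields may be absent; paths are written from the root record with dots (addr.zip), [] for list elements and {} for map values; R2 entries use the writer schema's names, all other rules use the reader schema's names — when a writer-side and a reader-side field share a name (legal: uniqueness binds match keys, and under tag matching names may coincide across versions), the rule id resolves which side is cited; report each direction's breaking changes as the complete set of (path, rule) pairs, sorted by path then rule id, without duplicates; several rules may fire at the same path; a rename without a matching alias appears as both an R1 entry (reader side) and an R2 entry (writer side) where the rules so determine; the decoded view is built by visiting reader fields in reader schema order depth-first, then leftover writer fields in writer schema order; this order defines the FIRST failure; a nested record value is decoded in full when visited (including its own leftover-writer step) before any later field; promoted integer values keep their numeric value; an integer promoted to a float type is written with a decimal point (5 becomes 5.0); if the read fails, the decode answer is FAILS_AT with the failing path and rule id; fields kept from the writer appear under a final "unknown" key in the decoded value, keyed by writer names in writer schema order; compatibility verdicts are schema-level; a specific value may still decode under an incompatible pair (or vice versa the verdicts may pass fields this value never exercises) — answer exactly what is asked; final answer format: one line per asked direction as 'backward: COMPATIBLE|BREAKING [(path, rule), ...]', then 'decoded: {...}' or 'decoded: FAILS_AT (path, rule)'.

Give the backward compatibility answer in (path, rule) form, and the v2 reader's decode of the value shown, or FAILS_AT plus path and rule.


arrows below run writer -> reader for Ticket
backward on Ticket — v2 reading data written by v1:
  string -> string, writer required: email aligns to email
  bool -> bool, writer optional: active aligns to active
  string -> string, writer optional: title aligns to title
  string -> string, writer required: locale aligns to locale
  bytes -> bytes, writer required: signature aligns to signature
  => no violations; backward on Ticket: COMPATIBLE
decode walk for Ticket under reader schema v2:
  email := "gamma"
  active := null (not supplied -> null)
  title := "alpha"
  locale := "alpha"
  signature := 0x1A2B
  => decoded: {"email": "gamma", "active": null, "title": "alpha", "locale": "alpha", "signature": 0x1A2B}
the other Ticket changes do not affect what is asked:
  field email in record Ticket: tag 7 changed to 19 -> triggers nothing under Ticket's printed rules — same verdict
  field locale in record Ticket: required changed to optional -> fires only in the forward direction of Ticket, which is not asked here

backward: COMPATIBLE []; decoded: {"email": "gamma", "active": null, "title": "alpha", "locale": "alpha", "signature": 0x1A2B}


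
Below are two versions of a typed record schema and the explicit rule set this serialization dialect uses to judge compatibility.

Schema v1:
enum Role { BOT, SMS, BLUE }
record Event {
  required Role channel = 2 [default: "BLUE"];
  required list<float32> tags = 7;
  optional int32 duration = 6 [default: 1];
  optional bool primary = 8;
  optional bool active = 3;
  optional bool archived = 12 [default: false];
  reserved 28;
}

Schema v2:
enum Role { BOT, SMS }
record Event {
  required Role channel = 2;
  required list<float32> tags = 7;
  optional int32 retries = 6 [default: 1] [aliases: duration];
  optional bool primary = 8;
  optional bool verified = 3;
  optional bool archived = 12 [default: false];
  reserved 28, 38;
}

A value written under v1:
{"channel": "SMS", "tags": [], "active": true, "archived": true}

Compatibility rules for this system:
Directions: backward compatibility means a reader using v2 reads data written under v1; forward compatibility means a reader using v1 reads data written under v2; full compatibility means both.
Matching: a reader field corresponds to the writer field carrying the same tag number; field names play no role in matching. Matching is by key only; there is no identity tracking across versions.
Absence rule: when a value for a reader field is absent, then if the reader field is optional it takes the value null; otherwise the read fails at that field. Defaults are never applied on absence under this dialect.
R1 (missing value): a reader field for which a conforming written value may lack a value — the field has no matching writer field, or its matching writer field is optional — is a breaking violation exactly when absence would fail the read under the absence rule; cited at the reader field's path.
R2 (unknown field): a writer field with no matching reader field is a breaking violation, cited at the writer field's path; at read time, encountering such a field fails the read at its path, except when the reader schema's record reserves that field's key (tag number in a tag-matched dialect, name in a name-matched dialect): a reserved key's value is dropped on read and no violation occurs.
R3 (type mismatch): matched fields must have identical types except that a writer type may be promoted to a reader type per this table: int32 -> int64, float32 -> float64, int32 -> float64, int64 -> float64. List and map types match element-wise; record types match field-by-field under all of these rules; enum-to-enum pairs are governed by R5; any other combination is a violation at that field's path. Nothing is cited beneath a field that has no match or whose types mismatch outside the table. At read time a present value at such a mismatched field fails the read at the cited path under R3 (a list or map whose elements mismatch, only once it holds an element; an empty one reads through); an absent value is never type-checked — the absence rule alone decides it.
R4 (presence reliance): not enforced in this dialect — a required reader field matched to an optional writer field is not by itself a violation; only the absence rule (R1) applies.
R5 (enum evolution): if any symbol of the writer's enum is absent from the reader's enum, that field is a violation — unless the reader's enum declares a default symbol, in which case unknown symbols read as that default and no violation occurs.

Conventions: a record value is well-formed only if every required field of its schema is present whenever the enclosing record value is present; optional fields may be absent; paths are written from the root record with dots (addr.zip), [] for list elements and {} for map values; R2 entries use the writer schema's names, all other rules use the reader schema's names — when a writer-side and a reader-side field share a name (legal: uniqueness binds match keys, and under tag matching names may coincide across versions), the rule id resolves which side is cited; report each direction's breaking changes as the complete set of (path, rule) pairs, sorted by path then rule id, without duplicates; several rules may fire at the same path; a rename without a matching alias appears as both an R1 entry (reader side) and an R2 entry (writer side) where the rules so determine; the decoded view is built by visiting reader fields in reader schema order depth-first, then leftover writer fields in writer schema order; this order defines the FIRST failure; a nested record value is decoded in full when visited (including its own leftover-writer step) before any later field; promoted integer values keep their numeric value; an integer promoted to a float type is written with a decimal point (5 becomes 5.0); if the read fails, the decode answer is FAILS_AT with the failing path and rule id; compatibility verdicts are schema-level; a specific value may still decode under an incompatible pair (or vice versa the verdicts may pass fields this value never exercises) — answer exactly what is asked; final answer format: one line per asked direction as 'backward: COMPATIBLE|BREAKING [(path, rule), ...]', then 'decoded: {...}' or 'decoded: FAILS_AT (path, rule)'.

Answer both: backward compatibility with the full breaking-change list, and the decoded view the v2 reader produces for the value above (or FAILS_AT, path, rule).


in Event below, arrows point writer -> reader
checking backward for Event: reader v2 against writer v1:
  Role -> Role, writer required: channel aligns to channel
  list<float32> -> list<float32>, writer required: tags aligns to tags
  int32 -> int32, writer optional: retries aligns to duration
  bool -> bool, writer optional: primary aligns to primary
  bool -> bool, writer optional: verified aligns to active
  bool -> bool, writer optional: archived aligns to archived
  R5 fires at channel
  => 1 violation(s): backward is BREAKING for Event
migrating the Event value to v2:
  channel := "SMS"
  tags := []
  retries := null (absent, optional -> null)
  primary := null (absent, optional -> null)
  verified := true (from writer active)
  archived := true
  => decoded: {"channel": "SMS", "tags": [], "retries": null, "primary": null, "verified": true, "archived": true}

backward: BREAKING [(channel, R5)]; decoded: {"channel": "SMS", "tags": [], "retries": null, "primary": null, "verified": true, "archived": true}


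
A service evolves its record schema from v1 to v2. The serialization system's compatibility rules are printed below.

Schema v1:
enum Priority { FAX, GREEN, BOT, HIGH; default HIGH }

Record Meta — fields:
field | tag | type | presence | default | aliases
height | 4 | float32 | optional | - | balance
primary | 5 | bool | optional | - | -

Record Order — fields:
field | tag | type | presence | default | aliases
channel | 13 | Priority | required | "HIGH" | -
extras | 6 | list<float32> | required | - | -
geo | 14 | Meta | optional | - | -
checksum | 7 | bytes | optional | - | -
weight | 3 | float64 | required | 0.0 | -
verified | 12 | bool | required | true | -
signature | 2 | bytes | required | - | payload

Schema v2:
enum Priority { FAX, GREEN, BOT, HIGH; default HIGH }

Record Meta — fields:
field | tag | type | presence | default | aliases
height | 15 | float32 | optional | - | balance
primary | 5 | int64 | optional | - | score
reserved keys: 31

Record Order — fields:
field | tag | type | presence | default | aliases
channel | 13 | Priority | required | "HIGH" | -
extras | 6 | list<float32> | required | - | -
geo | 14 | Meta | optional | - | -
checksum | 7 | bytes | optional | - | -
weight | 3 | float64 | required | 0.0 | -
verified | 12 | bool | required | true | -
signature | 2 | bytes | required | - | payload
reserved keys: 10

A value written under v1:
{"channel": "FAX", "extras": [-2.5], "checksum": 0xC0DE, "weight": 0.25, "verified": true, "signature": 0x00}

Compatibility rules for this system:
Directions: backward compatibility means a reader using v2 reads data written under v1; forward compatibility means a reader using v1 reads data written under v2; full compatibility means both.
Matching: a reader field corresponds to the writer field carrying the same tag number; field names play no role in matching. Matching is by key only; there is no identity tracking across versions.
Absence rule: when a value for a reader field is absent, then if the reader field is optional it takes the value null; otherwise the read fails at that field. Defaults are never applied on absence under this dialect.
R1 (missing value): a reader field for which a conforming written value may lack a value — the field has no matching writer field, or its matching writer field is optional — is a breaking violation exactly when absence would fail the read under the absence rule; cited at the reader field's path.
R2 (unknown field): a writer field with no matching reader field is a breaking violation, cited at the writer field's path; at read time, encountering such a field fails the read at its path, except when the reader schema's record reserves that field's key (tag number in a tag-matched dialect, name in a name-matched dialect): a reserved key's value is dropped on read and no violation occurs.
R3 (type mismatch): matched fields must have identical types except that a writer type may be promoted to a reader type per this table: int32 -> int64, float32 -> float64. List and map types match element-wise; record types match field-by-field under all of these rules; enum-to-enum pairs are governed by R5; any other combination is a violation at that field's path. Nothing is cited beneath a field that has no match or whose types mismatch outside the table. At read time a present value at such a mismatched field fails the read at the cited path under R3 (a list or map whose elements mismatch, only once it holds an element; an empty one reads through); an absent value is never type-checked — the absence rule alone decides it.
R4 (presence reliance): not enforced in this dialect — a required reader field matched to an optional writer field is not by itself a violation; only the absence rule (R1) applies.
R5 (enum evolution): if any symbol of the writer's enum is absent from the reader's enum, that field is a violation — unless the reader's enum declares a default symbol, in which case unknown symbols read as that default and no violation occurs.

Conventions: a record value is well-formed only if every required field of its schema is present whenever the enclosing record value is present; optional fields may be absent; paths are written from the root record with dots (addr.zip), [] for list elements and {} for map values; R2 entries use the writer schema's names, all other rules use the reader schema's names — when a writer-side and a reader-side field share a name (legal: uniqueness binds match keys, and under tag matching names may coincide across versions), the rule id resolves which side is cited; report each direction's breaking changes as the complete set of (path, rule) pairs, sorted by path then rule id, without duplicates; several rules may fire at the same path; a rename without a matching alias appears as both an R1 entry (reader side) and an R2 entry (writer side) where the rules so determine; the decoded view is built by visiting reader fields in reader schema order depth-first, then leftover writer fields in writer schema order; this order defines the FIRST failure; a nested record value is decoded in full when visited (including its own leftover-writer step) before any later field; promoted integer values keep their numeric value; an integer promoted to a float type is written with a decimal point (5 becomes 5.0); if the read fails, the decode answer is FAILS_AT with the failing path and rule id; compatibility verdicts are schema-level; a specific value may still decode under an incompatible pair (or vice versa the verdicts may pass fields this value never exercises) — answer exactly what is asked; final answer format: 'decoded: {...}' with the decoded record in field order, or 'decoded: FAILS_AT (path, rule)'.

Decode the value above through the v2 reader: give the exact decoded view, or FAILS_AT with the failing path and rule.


decoded: {"channel": "FAX", "extras": [-2.5], "geo": null, "checksum": 0xC0DE, "weight": 0.25, "verified": true, "signature": 0x00}

the writer's type comes first in each Order pair
migrating the Order value to v2:
  channel := "FAX"
  extras := [-2.5]
  geo := null (not supplied -> null)
  checksum := 0xC0DE
  weight := 0.25
  verified := true
  signature := 0x00
  => decoded: {"channel": "FAX", "extras": [-2.5], "geo": null, "checksum": 0xC0DE, "weight": 0.25, "verified": true, "signature": 0x00}
diffs on Order not affecting the asked answer:
  field height in record Meta: tag 4 changed to 15 -> matters for Order compatibility verdicts, not for this value's decode
  field primary in record Meta: type bool changed to int64 -> matters for Order compatibility verdicts, not for this value's decode


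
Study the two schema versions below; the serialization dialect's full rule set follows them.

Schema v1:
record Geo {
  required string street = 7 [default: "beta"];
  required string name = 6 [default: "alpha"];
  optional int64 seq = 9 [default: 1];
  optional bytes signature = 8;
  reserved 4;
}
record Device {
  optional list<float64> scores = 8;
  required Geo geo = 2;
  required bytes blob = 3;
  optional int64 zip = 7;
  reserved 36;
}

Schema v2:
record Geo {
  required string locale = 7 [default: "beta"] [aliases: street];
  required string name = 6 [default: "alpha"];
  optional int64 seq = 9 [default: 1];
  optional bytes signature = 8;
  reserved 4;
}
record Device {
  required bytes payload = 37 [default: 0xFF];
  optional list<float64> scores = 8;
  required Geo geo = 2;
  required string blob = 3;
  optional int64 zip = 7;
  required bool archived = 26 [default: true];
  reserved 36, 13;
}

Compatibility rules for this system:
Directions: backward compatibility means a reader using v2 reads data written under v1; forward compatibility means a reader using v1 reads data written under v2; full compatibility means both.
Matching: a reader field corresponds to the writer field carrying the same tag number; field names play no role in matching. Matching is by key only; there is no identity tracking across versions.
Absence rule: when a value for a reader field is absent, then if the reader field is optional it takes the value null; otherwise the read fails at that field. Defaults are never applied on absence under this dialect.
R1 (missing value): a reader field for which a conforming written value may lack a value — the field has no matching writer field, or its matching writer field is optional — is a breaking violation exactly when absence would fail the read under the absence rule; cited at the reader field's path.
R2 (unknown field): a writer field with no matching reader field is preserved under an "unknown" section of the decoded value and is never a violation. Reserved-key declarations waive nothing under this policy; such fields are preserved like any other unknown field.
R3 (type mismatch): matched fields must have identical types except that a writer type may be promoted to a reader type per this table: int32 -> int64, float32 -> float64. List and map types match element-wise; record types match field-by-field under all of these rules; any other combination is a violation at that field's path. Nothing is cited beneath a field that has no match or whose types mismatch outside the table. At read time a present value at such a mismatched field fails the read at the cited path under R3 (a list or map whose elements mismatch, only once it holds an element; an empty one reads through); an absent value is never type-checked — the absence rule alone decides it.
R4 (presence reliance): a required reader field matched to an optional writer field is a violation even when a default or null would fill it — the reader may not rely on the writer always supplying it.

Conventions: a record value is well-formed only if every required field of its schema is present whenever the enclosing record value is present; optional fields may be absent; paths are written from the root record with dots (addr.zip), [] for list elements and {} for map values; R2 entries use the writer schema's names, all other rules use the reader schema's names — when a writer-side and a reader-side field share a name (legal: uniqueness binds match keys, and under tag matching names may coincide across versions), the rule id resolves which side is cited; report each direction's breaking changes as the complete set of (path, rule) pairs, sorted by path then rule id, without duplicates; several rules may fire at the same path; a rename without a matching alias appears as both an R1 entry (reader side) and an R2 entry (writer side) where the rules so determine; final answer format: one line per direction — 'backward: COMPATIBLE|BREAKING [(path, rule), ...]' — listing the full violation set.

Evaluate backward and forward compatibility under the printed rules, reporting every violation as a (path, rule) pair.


backward: BREAKING [(archived, R1), (blob, R3), (payload, R1)]; forward: BREAKING [(blob, R3)]

in Device below, arrows point writer -> reader
backward analysis of Device with v2 as reader and v1 as writer:
  payload has no writer counterpart
  scores: paired with writer scores (list<float64> -> list<float64>; writer optional)
  geo: paired with writer geo (Geo -> Geo; writer required)
  blob: paired with writer blob (bytes -> string; writer required)
  zip: paired with writer zip (int64 -> int64; writer optional)
  archived has no writer counterpart
  geo.locale: paired with writer geo.street (string -> string; writer required)
  geo.name: paired with writer geo.name (string -> string; writer required)
  geo.seq: paired with writer geo.seq (int64 -> int64; writer optional)
  geo.signature: paired with writer geo.signature (bytes -> bytes; writer optional)
  breaking: (archived, R1)
  breaking: (blob, R3)
  breaking: (payload, R1)
  backward on Device therefore BREAKING (3)
forward analysis of Device with v1 as reader and v2 as writer:
  scores: paired with writer scores (list<float64> -> list<float64>; writer optional)
  geo: paired with writer geo (Geo -> Geo; writer required)
  blob: paired with writer blob (string -> bytes; writer required)
  zip: paired with writer zip (int64 -> int64; writer optional)
  writer payload: unknown to reader
  writer archived: unknown to reader
  geo.street: paired with writer geo.locale (string -> string; writer required)
  geo.name: paired with writer geo.name (string -> string; writer required)
  geo.seq: paired with writer geo.seq (int64 -> int64; writer optional)
  geo.signature: paired with writer geo.signature (bytes -> bytes; writer optional)
  breaking: (blob, R3)
  forward on Device therefore BREAKING (1)


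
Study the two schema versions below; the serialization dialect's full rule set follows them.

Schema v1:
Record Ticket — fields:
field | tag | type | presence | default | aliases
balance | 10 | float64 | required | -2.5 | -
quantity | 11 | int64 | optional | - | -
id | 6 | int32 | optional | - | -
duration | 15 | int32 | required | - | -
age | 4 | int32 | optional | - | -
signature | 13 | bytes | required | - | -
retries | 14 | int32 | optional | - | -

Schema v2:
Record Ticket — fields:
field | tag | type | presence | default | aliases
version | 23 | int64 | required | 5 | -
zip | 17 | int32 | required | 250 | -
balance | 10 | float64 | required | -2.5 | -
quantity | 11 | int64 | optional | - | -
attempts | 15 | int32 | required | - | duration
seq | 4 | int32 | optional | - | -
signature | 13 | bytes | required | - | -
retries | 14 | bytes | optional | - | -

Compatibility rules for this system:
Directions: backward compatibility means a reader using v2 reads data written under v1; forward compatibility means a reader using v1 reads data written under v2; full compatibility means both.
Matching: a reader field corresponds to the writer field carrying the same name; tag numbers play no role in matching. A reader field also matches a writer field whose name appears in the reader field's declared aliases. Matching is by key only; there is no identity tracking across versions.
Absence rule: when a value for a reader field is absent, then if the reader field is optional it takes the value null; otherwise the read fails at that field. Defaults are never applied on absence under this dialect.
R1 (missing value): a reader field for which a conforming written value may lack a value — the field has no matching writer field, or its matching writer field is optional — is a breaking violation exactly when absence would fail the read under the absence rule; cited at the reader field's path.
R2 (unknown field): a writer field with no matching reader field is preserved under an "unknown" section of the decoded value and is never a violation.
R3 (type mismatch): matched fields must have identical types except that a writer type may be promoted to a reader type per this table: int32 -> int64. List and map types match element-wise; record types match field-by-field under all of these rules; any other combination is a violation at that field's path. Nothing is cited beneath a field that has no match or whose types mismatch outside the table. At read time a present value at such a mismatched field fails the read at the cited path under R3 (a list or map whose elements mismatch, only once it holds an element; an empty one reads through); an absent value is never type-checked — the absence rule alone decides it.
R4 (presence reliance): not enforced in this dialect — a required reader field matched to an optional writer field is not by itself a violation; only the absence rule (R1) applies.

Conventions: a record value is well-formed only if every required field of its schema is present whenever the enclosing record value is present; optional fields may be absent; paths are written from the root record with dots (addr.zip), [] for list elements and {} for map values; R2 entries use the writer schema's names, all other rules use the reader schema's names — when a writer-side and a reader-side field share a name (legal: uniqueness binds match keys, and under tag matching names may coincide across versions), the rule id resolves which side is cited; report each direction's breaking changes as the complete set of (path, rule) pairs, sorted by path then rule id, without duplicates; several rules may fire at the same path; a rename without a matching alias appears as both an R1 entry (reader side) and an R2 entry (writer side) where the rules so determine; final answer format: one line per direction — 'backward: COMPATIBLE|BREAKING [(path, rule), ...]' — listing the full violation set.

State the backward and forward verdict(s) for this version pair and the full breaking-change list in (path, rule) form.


the writer's type comes first in each Ticket pair
backward on Ticket — v2 reading data written by v1:
  version: no writer match
  zip: no writer match
  balance <- balance (float64 -> float64, writer required)
  quantity <- quantity (int64 -> int64, writer optional)
  attempts <- duration (int32 -> int32, writer required)
  seq: no writer match
  signature <- signature (bytes -> bytes, writer required)
  retries <- retries (int32 -> bytes, writer optional)
  id (writer side), unknown to reader
  age (writer side), unknown to reader
  R3 fires at retries
  R1 fires at version
  R1 fires at zip
  backward on Ticket therefore BREAKING (3)
forward on Ticket — v1 reading data written by v2:
  balance <- balance (float64 -> float64, writer required)
  quantity <- quantity (int64 -> int64, writer optional)
  id: no writer match
  duration: no writer match
  age: no writer match
  signature <- signature (bytes -> bytes, writer required)
  retries <- retries (bytes -> int32, writer optional)
  version (writer side), unknown to reader
  zip (writer side), unknown to reader
  attempts (writer side), unknown to reader
  seq (writer side), unknown to reader
  R1 fires at duration
  R3 fires at retries
  forward on Ticket therefore BREAKING (2)

backward: BREAKING [(retries, R3), (version, R1), (zip, R1)]; forward: BREAKING [(duration, R1), (retries, R3)]
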